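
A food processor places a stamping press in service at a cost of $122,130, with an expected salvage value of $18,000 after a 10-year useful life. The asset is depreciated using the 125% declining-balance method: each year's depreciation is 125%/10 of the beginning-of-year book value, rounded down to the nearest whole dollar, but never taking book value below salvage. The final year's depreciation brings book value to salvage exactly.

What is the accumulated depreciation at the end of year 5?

$59,487

Depreciable base = $122,130 − $18,000 = $104,130.
Year 1: ⌊$122,130 × 125%/10⌋ = $15,266. Book value $106,864.
Year 2: ⌊$106,864 × 125%/10⌋ = $13,358. Book value $93,506.
Year 3: ⌊$93,506 × 125%/10⌋ = $11,688. Book value $81,818.
Year 4: ⌊$81,818 × 125%/10⌋ = $10,227. Book value $71,591.
Year 5: ⌊$71,591 × 125%/10⌋ = $8,948. Book value $62,643.
Accumulated through year 5 = $122,130 − $62,643 = $59,487.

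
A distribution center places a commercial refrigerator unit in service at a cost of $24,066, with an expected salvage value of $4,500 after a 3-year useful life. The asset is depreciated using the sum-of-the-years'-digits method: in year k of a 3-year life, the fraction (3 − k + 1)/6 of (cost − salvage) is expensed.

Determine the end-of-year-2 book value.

$7,761

Depreciable base = $24,066 − $4,500 = $19,566.
Sum of the years' digits = 3+2+1 = 6.
Year 1: $19,566 × 3/6 = $9,783. Book value $14,283.
Year 2: $19,566 × 2/6 = $6,522. Book value $7,761.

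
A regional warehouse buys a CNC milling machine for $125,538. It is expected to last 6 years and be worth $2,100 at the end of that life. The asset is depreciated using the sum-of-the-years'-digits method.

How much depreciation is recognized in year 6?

Depreciable base = $125,538 − $2,100 = $123,438.
Sum of the years' digits = 6+5+4+3+2+1 = 21.
Year 1: $123,438 × 6/21 = $35,268. Book value $90,270.
Year 2: $123,438 × 5/21 = $29,390. Book value $60,880.
Year 3: $123,438 × 4/21 = $23,512. Book value $37,368.
Year 4: $123,438 × 3/21 = $17,634. Book value $19,734.
Year 5: $123,438 × 2/21 = $11,756. Book value $7,978.
Year 6: $123,438 × 1/21 = $5,878. Book value $2,100.

$5,878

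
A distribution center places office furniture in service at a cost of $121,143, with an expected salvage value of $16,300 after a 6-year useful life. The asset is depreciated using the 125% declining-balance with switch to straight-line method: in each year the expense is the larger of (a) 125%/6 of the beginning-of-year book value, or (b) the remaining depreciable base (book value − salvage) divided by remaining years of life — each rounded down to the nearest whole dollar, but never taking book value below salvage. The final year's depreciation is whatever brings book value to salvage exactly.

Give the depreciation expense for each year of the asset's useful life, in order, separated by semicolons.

Depreciable base = $121,143 − $16,300 = $104,843.
Year 1: DB = ⌊$121,143 × 125%/6⌋ = $25,238; SL = ⌊$104,843/6⌋ = $17,473 → take DB $25,238. Book value $95,905.
Year 2: DB = ⌊$95,905 × 125%/6⌋ = $19,980; SL = ⌊$79,605/5⌋ = $15,921 → take DB $19,980. Book value $75,925.
Year 3: DB = ⌊$75,925 × 125%/6⌋ = $15,817; SL = ⌊$59,625/4⌋ = $14,906 → take DB $15,817. Book value $60,108.
Year 4: DB = ⌊$60,108 × 125%/6⌋ = $12,522; SL = ⌊$43,808/3⌋ = $14,602 → take SL $14,602. Book value $45,506.
Year 5: DB = ⌊$45,506 × 125%/6⌋ = $9,480; SL = ⌊$29,206/2⌋ = $14,603 → take SL $14,603. Book value $30,903.
Year 6 (final): $30,903 − $16,300 = $14,603. Book value $16,300.

$25,238; $19,980; $15,817; $14,602; $14,603; $14,603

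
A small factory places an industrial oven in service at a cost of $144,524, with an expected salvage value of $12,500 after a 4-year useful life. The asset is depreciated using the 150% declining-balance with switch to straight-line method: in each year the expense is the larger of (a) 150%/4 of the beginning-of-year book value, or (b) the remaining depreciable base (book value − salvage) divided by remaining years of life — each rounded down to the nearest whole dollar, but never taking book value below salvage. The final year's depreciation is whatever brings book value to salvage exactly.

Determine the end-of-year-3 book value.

$34,478

Depreciable base = $144,524 − $12,500 = $132,024.
Year 1: DB = ⌊$144,524 × 150%/4⌋ = $54,196; SL = ⌊$132,024/4⌋ = $33,006 → take DB $54,196. Book value $90,328.
Year 2: DB = ⌊$90,328 × 150%/4⌋ = $33,873; SL = ⌊$77,828/3⌋ = $25,942 → take DB $33,873. Book value $56,455.
Year 3: DB = ⌊$56,455 × 150%/4⌋ = $21,170; SL = ⌊$43,955/2⌋ = $21,977 → take SL $21,977. Book value $34,478.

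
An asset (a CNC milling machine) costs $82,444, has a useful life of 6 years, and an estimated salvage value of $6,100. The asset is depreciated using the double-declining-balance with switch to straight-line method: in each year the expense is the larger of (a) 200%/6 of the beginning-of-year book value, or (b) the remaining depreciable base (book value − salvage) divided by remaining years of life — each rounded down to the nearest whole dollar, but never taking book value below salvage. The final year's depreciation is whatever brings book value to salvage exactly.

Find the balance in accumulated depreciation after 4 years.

$66,158

Depreciable base = $82,444 − $6,100 = $76,344.
Year 1: DB = ⌊$82,444 × 200%/6⌋ = $27,481; SL = ⌊$76,344/6⌋ = $12,724 → take DB $27,481. Book value $54,963.
Year 2: DB = ⌊$54,963 × 200%/6⌋ = $18,321; SL = ⌊$48,863/5⌋ = $9,772 → take DB $18,321. Book value $36,642.
Year 3: DB = ⌊$36,642 × 200%/6⌋ = $12,214; SL = ⌊$30,542/4⌋ = $7,635 → take DB $12,214. Book value $24,428.
Year 4: DB = ⌊$24,428 × 200%/6⌋ = $8,142; SL = ⌊$18,328/3⌋ = $6,109 → take DB $8,142. Book value $16,286.
Accumulated through year 4 = $82,444 − $16,286 = $66,158.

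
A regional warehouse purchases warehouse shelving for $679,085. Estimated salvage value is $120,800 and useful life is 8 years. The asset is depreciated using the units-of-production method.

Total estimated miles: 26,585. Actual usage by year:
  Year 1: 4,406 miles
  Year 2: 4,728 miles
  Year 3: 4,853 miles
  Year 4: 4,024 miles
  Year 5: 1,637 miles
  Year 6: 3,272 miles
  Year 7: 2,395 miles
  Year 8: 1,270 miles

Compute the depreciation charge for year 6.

$68,712

Depreciable base = $679,085 − $120,800 = $558,285.
Rate = $558,285 / 26,585 miles = $21 per mile.
Year 1: 4,406 × $21 = $92,526. Book value $586,559.
Year 2: 4,728 × $21 = $99,288. Book value $487,271.
Year 3: 4,853 × $21 = $101,913. Book value $385,358.
Year 4: 4,024 × $21 = $84,504. Book value $300,854.
Year 5: 1,637 × $21 = $34,377. Book value $266,477.
Year 6: 3,272 × $21 = $68,712. Book value $197,765.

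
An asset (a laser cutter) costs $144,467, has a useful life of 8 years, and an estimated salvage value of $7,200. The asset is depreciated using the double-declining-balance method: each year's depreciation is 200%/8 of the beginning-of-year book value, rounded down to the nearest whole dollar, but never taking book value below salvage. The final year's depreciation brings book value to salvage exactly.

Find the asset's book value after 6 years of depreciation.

$25,713

Depreciable base = $144,467 − $7,200 = $137,267.
Year 1: ⌊$144,467 × 200%/8⌋ = $36,116. Book value $108,351.
Year 2: ⌊$108,351 × 200%/8⌋ = $27,087. Book value $81,264.
Year 3: ⌊$81,264 × 200%/8⌋ = $20,316. Book value $60,948.
Year 4: ⌊$60,948 × 200%/8⌋ = $15,237. Book value $45,711.
Year 5: ⌊$45,711 × 200%/8⌋ = $11,427. Book value $34,284.
Year 6: ⌊$34,284 × 200%/8⌋ = $8,571. Book value $25,713.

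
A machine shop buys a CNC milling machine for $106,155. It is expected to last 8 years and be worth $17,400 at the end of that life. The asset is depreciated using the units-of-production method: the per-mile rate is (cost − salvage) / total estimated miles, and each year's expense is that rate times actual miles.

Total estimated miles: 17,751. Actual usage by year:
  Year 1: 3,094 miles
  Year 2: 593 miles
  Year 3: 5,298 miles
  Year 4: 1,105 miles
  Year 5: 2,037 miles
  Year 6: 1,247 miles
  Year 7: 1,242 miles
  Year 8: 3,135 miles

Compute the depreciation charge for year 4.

$5,525

Depreciable base = $106,155 − $17,400 = $88,755.
Rate = $88,755 / 17,751 miles = $5 per mile.
Year 1: 3,094 × $5 = $15,470. Book value $90,685.
Year 2: 593 × $5 = $2,965. Book value $87,720.
Year 3: 5,298 × $5 = $26,490. Book value $61,230.
Year 4: 1,105 × $5 = $5,525. Book value $55,705.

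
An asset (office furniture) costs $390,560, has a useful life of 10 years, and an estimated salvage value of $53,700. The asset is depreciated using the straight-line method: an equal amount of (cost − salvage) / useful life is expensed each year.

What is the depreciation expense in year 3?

Depreciable base = $390,560 − $53,700 = $336,860.
Annual expense = $336,860 / 10 = $33,686.

$33,686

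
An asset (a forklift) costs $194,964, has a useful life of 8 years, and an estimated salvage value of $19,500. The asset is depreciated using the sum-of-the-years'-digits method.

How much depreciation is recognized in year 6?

Depreciable base = $194,964 − $19,500 = $175,464.
Sum of the years' digits = 8+7+6+5+4+3+2+1 = 36.
Year 1: $175,464 × 8/36 = $38,992. Book value $155,972.
Year 2: $175,464 × 7/36 = $34,118. Book value $121,854.
Year 3: $175,464 × 6/36 = $29,244. Book value $92,610.
Year 4: $175,464 × 5/36 = $24,370. Book value $68,240.
Year 5: $175,464 × 4/36 = $19,496. Book value $48,744.
Year 6: $175,464 × 3/36 = $14,622. Book value $34,122.

$14,622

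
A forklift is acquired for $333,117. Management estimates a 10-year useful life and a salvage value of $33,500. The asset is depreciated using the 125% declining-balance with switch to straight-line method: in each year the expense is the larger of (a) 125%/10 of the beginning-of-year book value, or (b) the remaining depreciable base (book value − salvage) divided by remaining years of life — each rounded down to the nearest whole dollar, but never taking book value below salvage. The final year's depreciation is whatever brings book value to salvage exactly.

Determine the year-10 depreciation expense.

Depreciable base = $333,117 − $33,500 = $299,617.
Year 1: DB = ⌊$333,117 × 125%/10⌋ = $41,639; SL = ⌊$299,617/10⌋ = $29,961 → take DB $41,639. Book value $291,478.
Year 2: DB = ⌊$291,478 × 125%/10⌋ = $36,434; SL = ⌊$257,978/9⌋ = $28,664 → take DB $36,434. Book value $255,044.
Year 3: DB = ⌊$255,044 × 125%/10⌋ = $31,880; SL = ⌊$221,544/8⌋ = $27,693 → take DB $31,880. Book value $223,164.
Year 4: DB = ⌊$223,164 × 125%/10⌋ = $27,895; SL = ⌊$189,664/7⌋ = $27,094 → take DB $27,895. Book value $195,269.
Year 5: DB = ⌊$195,269 × 125%/10⌋ = $24,408; SL = ⌊$161,769/6⌋ = $26,961 → take SL $26,961. Book value $168,308.
Year 6: DB = ⌊$168,308 × 125%/10⌋ = $21,038; SL = ⌊$134,808/5⌋ = $26,961 → take SL $26,961. Book value $141,347.
Year 7: DB = ⌊$141,347 × 125%/10⌋ = $17,668; SL = ⌊$107,847/4⌋ = $26,961 → take SL $26,961. Book value $114,386.
Year 8: DB = ⌊$114,386 × 125%/10⌋ = $14,298; SL = ⌊$80,886/3⌋ = $26,962 → take SL $26,962. Book value $87,424.
Year 9: DB = ⌊$87,424 × 125%/10⌋ = $10,928; SL = ⌊$53,924/2⌋ = $26,962 → take SL $26,962. Book value $60,462.
Year 10 (final): $60,462 − $33,500 = $26,962. Book value $33,500.

$26,962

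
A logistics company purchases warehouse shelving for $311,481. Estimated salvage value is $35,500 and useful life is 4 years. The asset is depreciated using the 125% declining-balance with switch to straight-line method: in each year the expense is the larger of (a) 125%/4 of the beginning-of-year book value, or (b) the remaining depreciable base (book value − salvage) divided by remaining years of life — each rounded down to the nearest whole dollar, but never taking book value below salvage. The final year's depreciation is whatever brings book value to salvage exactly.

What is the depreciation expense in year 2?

$66,920

Depreciable base = $311,481 − $35,500 = $275,981.
Year 1: DB = ⌊$311,481 × 125%/4⌋ = $97,337; SL = ⌊$275,981/4⌋ = $68,995 → take DB $97,337. Book value $214,144.
Year 2: DB = ⌊$214,144 × 125%/4⌋ = $66,920; SL = ⌊$178,644/3⌋ = $59,548 → take DB $66,920. Book value $147,224.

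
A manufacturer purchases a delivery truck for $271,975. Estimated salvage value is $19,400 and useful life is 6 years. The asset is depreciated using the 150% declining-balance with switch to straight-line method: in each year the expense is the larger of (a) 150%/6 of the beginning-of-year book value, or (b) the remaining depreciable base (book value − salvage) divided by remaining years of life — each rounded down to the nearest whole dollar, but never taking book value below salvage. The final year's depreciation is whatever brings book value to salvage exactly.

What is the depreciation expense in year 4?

Depreciable base = $271,975 − $19,400 = $252,575.
Year 1: DB = ⌊$271,975 × 150%/6⌋ = $67,993; SL = ⌊$252,575/6⌋ = $42,095 → take DB $67,993. Book value $203,982.
Year 2: DB = ⌊$203,982 × 150%/6⌋ = $50,995; SL = ⌊$184,582/5⌋ = $36,916 → take DB $50,995. Book value $152,987.
Year 3: DB = ⌊$152,987 × 150%/6⌋ = $38,246; SL = ⌊$133,587/4⌋ = $33,396 → take DB $38,246. Book value $114,741.
Year 4: DB = ⌊$114,741 × 150%/6⌋ = $28,685; SL = ⌊$95,341/3⌋ = $31,780 → take SL $31,780. Book value $82,961.

$31,780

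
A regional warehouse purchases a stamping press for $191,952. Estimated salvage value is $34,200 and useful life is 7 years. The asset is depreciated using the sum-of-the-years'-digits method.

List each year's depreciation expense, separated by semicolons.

$39,438; $33,804; $28,170; $22,536; $16,902; $11,268; $5,634

Depreciable base = $191,952 − $34,200 = $157,752.
Sum of the years' digits = 7+6+5+4+3+2+1 = 28.
Year 1: $157,752 × 7/28 = $39,438. Book value $152,514.
Year 2: $157,752 × 6/28 = $33,804. Book value $118,710.
Year 3: $157,752 × 5/28 = $28,170. Book value $90,540.
Year 4: $157,752 × 4/28 = $22,536. Book value $68,004.
Year 5: $157,752 × 3/28 = $16,902. Book value $51,102.
Year 6: $157,752 × 2/28 = $11,268. Book value $39,834.
Year 7: $157,752 × 1/28 = $5,634. Book value $34,200.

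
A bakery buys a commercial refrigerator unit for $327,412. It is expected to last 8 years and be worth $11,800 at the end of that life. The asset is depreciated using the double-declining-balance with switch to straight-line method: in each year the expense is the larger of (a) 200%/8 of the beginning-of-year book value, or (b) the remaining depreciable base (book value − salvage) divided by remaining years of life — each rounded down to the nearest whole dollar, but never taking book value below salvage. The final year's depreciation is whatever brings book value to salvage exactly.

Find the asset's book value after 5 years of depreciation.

Depreciable base = $327,412 − $11,800 = $315,612.
Year 1: DB = ⌊$327,412 × 200%/8⌋ = $81,853; SL = ⌊$315,612/8⌋ = $39,451 → take DB $81,853. Book value $245,559.
Year 2: DB = ⌊$245,559 × 200%/8⌋ = $61,389; SL = ⌊$233,759/7⌋ = $33,394 → take DB $61,389. Book value $184,170.
Year 3: DB = ⌊$184,170 × 200%/8⌋ = $46,042; SL = ⌊$172,370/6⌋ = $28,728 → take DB $46,042. Book value $138,128.
Year 4: DB = ⌊$138,128 × 200%/8⌋ = $34,532; SL = ⌊$126,328/5⌋ = $25,265 → take DB $34,532. Book value $103,596.
Year 5: DB = ⌊$103,596 × 200%/8⌋ = $25,899; SL = ⌊$91,796/4⌋ = $22,949 → take DB $25,899. Book value $77,697.

$77,697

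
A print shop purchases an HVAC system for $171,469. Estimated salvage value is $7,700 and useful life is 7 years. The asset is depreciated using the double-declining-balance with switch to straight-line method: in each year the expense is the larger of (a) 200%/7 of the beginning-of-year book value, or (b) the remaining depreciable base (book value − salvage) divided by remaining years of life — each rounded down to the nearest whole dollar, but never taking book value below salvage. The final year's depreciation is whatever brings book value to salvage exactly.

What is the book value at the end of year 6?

$19,792

Depreciable base = $171,469 − $7,700 = $163,769.
Year 1: DB = ⌊$171,469 × 200%/7⌋ = $48,991; SL = ⌊$163,769/7⌋ = $23,395 → take DB $48,991. Book value $122,478.
Year 2: DB = ⌊$122,478 × 200%/7⌋ = $34,993; SL = ⌊$114,778/6⌋ = $19,129 → take DB $34,993. Book value $87,485.
Year 3: DB = ⌊$87,485 × 200%/7⌋ = $24,995; SL = ⌊$79,785/5⌋ = $15,957 → take DB $24,995. Book value $62,490.
Year 4: DB = ⌊$62,490 × 200%/7⌋ = $17,854; SL = ⌊$54,790/4⌋ = $13,697 → take DB $17,854. Book value $44,636.
Year 5: DB = ⌊$44,636 × 200%/7⌋ = $12,753; SL = ⌊$36,936/3⌋ = $12,312 → take DB $12,753. Book value $31,883.
Year 6: DB = ⌊$31,883 × 200%/7⌋ = $9,109; SL = ⌊$24,183/2⌋ = $12,091 → take SL $12,091. Book value $19,792.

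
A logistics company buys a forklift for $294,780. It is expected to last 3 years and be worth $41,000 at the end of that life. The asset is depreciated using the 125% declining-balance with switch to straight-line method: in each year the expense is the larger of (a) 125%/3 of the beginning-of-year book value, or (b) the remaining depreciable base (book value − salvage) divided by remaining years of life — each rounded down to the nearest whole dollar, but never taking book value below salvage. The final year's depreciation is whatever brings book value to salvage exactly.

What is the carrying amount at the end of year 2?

$100,308

Depreciable base = $294,780 − $41,000 = $253,780.
Year 1: DB = ⌊$294,780 × 125%/3⌋ = $122,825; SL = ⌊$253,780/3⌋ = $84,593 → take DB $122,825. Book value $171,955.
Year 2: DB = ⌊$171,955 × 125%/3⌋ = $71,647; SL = ⌊$130,955/2⌋ = $65,477 → take DB $71,647. Book value $100,308.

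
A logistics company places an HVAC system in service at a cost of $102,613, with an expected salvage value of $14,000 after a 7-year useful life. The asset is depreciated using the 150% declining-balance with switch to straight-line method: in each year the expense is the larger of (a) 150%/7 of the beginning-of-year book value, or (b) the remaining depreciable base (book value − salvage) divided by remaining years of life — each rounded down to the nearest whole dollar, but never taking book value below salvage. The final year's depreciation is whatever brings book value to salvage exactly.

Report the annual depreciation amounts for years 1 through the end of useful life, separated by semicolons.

Depreciable base = $102,613 − $14,000 = $88,613.
Year 1: DB = ⌊$102,613 × 150%/7⌋ = $21,988; SL = ⌊$88,613/7⌋ = $12,659 → take DB $21,988. Book value $80,625.
Year 2: DB = ⌊$80,625 × 150%/7⌋ = $17,276; SL = ⌊$66,625/6⌋ = $11,104 → take DB $17,276. Book value $63,349.
Year 3: DB = ⌊$63,349 × 150%/7⌋ = $13,574; SL = ⌊$49,349/5⌋ = $9,869 → take DB $13,574. Book value $49,775.
Year 4: DB = ⌊$49,775 × 150%/7⌋ = $10,666; SL = ⌊$35,775/4⌋ = $8,943 → take DB $10,666. Book value $39,109.
Year 5: DB = ⌊$39,109 × 150%/7⌋ = $8,380; SL = ⌊$25,109/3⌋ = $8,369 → take DB $8,380. Book value $30,729.
Year 6: DB = ⌊$30,729 × 150%/7⌋ = $6,584; SL = ⌊$16,729/2⌋ = $8,364 → take SL $8,364. Book value $22,365.
Year 7 (final): $22,365 − $14,000 = $8,365. Book value $14,000.

$21,988; $17,276; $13,574; $10,666; $8,380; $8,364; $8,365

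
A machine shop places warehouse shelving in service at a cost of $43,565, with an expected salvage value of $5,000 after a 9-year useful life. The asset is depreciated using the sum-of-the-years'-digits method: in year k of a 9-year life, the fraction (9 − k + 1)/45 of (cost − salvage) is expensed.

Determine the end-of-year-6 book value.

$10,142

Depreciable base = $43,565 − $5,000 = $38,565.
Sum of the years' digits = 9+8+7+6+5+4+3+2+1 = 45.
Year 1: $38,565 × 9/45 = $7,713. Book value $35,852.
Year 2: $38,565 × 8/45 = $6,856. Book value $28,996.
Year 3: $38,565 × 7/45 = $5,999. Book value $22,997.
Year 4: $38,565 × 6/45 = $5,142. Book value $17,855.
Year 5: $38,565 × 5/45 = $4,285. Book value $13,570.
Year 6: $38,565 × 4/45 = $3,428. Book value $10,142.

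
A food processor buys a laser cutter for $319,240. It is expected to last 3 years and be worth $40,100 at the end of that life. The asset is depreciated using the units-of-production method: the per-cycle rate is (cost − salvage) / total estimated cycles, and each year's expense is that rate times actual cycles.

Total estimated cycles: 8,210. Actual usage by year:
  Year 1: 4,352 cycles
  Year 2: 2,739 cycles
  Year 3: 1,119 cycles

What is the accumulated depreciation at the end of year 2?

$241,094

Depreciable base = $319,240 − $40,100 = $279,140.
Rate = $279,140 / 8,210 cycles = $34 per cycle.
Year 1: 4,352 × $34 = $147,968. Book value $171,272.
Year 2: 2,739 × $34 = $93,126. Book value $78,146.
Accumulated through year 2 = $319,240 − $78,146 = $241,094.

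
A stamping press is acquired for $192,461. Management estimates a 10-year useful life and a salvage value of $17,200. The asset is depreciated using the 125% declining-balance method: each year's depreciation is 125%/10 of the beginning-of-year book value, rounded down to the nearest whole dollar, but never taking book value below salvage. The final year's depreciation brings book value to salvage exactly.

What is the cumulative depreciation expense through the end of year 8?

Depreciable base = $192,461 − $17,200 = $175,261.
Year 1: ⌊$192,461 × 125%/10⌋ = $24,057. Book value $168,404.
Year 2: ⌊$168,404 × 125%/10⌋ = $21,050. Book value $147,354.
Year 3: ⌊$147,354 × 125%/10⌋ = $18,419. Book value $128,935.
Year 4: ⌊$128,935 × 125%/10⌋ = $16,116. Book value $112,819.
Year 5: ⌊$112,819 × 125%/10⌋ = $14,102. Book value $98,717.
Year 6: ⌊$98,717 × 125%/10⌋ = $12,339. Book value $86,378.
Year 7: ⌊$86,378 × 125%/10⌋ = $10,797. Book value $75,581.
Year 8: ⌊$75,581 × 125%/10⌋ = $9,447. Book value $66,134.
Accumulated through year 8 = $192,461 − $66,134 = $126,327.

$126,327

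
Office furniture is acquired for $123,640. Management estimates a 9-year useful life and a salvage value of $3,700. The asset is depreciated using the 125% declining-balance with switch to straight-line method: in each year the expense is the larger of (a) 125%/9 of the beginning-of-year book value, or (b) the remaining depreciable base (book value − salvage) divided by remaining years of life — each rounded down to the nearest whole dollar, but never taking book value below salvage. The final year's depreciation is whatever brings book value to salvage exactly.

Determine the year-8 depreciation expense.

$12,542

Depreciable base = $123,640 − $3,700 = $119,940.
Year 1: DB = ⌊$123,640 × 125%/9⌋ = $17,172; SL = ⌊$119,940/9⌋ = $13,326 → take DB $17,172. Book value $106,468.
Year 2: DB = ⌊$106,468 × 125%/9⌋ = $14,787; SL = ⌊$102,768/8⌋ = $12,846 → take DB $14,787. Book value $91,681.
Year 3: DB = ⌊$91,681 × 125%/9⌋ = $12,733; SL = ⌊$87,981/7⌋ = $12,568 → take DB $12,733. Book value $78,948.
Year 4: DB = ⌊$78,948 × 125%/9⌋ = $10,965; SL = ⌊$75,248/6⌋ = $12,541 → take SL $12,541. Book value $66,407.
Year 5: DB = ⌊$66,407 × 125%/9⌋ = $9,223; SL = ⌊$62,707/5⌋ = $12,541 → take SL $12,541. Book value $53,866.
Year 6: DB = ⌊$53,866 × 125%/9⌋ = $7,481; SL = ⌊$50,166/4⌋ = $12,541 → take SL $12,541. Book value $41,325.
Year 7: DB = ⌊$41,325 × 125%/9⌋ = $5,739; SL = ⌊$37,625/3⌋ = $12,541 → take SL $12,541. Book value $28,784.
Year 8: DB = ⌊$28,784 × 125%/9⌋ = $3,997; SL = ⌊$25,084/2⌋ = $12,542 → take SL $12,542. Book value $16,242.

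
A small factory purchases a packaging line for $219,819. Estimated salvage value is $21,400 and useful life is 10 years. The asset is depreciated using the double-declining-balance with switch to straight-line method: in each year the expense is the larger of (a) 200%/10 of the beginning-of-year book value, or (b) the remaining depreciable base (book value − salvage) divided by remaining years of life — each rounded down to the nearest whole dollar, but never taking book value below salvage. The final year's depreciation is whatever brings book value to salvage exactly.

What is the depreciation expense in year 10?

Depreciable base = $219,819 − $21,400 = $198,419.
Year 1: DB = ⌊$219,819 × 200%/10⌋ = $43,963; SL = ⌊$198,419/10⌋ = $19,841 → take DB $43,963. Book value $175,856.
Year 2: DB = ⌊$175,856 × 200%/10⌋ = $35,171; SL = ⌊$154,456/9⌋ = $17,161 → take DB $35,171. Book value $140,685.
Year 3: DB = ⌊$140,685 × 200%/10⌋ = $28,137; SL = ⌊$119,285/8⌋ = $14,910 → take DB $28,137. Book value $112,548.
Year 4: DB = ⌊$112,548 × 200%/10⌋ = $22,509; SL = ⌊$91,148/7⌋ = $13,021 → take DB $22,509. Book value $90,039.
Year 5: DB = ⌊$90,039 × 200%/10⌋ = $18,007; SL = ⌊$68,639/6⌋ = $11,439 → take DB $18,007. Book value $72,032.
Year 6: DB = ⌊$72,032 × 200%/10⌋ = $14,406; SL = ⌊$50,632/5⌋ = $10,126 → take DB $14,406. Book value $57,626.
Year 7: DB = ⌊$57,626 × 200%/10⌋ = $11,525; SL = ⌊$36,226/4⌋ = $9,056 → take DB $11,525. Book value $46,101.
Year 8: DB = ⌊$46,101 × 200%/10⌋ = $9,220; SL = ⌊$24,701/3⌋ = $8,233 → take DB $9,220. Book value $36,881.
Year 9: DB = ⌊$36,881 × 200%/10⌋ = $7,376; SL = ⌊$15,481/2⌋ = $7,740 → take SL $7,740. Book value $29,141.
Year 10 (final): $29,141 − $21,400 = $7,741. Book value $21,400.

$7,741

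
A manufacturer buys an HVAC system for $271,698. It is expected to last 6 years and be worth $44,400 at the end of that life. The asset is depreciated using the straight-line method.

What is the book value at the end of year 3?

Depreciable base = $271,698 − $44,400 = $227,298.
Annual expense = $227,298 / 6 = $37,883.
End of year 1: book value $233,815.
End of year 2: book value $195,932.
End of year 3: book value $158,049.

$158,049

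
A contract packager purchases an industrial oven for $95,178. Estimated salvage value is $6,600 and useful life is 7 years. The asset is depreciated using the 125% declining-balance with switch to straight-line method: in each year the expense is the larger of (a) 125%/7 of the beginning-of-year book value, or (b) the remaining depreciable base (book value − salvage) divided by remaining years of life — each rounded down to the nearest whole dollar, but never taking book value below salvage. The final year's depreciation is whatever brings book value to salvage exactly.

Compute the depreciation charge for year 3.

Depreciable base = $95,178 − $6,600 = $88,578.
Year 1: DB = ⌊$95,178 × 125%/7⌋ = $16,996; SL = ⌊$88,578/7⌋ = $12,654 → take DB $16,996. Book value $78,182.
Year 2: DB = ⌊$78,182 × 125%/7⌋ = $13,961; SL = ⌊$71,582/6⌋ = $11,930 → take DB $13,961. Book value $64,221.
Year 3: DB = ⌊$64,221 × 125%/7⌋ = $11,468; SL = ⌊$57,621/5⌋ = $11,524 → take SL $11,524. Book value $52,697.

$11,524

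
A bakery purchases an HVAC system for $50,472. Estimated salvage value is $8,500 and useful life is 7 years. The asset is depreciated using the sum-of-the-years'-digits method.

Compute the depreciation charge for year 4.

Depreciable base = $50,472 − $8,500 = $41,972.
Sum of the years' digits = 7+6+5+4+3+2+1 = 28.
Year 1: $41,972 × 7/28 = $10,493. Book value $39,979.
Year 2: $41,972 × 6/28 = $8,994. Book value $30,985.
Year 3: $41,972 × 5/28 = $7,495. Book value $23,490.
Year 4: $41,972 × 4/28 = $5,996. Book value $17,494.

$5,996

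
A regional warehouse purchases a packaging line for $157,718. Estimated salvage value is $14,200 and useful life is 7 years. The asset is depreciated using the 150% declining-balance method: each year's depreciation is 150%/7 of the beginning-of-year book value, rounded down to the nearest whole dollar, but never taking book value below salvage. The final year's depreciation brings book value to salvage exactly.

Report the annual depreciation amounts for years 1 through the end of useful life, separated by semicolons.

Depreciable base = $157,718 − $14,200 = $143,518.
Year 1: ⌊$157,718 × 150%/7⌋ = $33,796. Book value $123,922.
Year 2: ⌊$123,922 × 150%/7⌋ = $26,554. Book value $97,368.
Year 3: ⌊$97,368 × 150%/7⌋ = $20,864. Book value $76,504.
Year 4: ⌊$76,504 × 150%/7⌋ = $16,393. Book value $60,111.
Year 5: ⌊$60,111 × 150%/7⌋ = $12,880. Book value $47,231.
Year 6: ⌊$47,231 × 150%/7⌋ = $10,120. Book value $37,111.
Year 7 (final): $37,111 − $14,200 = $22,911. Book value $14,200.

$33,796; $26,554; $20,864; $16,393; $12,880; $10,120; $22,911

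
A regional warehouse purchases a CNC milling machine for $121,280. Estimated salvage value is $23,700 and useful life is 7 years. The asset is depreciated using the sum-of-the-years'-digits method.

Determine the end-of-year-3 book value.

Depreciable base = $121,280 − $23,700 = $97,580.
Sum of the years' digits = 7+6+5+4+3+2+1 = 28.
Year 1: $97,580 × 7/28 = $24,395. Book value $96,885.
Year 2: $97,580 × 6/28 = $20,910. Book value $75,975.
Year 3: $97,580 × 5/28 = $17,425. Book value $58,550.

$58,550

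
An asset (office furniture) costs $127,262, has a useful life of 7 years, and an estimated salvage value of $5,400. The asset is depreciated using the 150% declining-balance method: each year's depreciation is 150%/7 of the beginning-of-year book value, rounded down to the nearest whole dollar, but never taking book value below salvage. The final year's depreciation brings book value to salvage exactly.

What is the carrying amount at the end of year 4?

$48,503

Depreciable base = $127,262 − $5,400 = $121,862.
Year 1: ⌊$127,262 × 150%/7⌋ = $27,270. Book value $99,992.
Year 2: ⌊$99,992 × 150%/7⌋ = $21,426. Book value $78,566.
Year 3: ⌊$78,566 × 150%/7⌋ = $16,835. Book value $61,731.
Year 4: ⌊$61,731 × 150%/7⌋ = $13,228. Book value $48,503.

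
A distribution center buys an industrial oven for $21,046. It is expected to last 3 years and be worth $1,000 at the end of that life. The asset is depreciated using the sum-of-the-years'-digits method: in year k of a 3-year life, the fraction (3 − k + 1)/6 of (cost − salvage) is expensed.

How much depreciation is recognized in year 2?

Depreciable base = $21,046 − $1,000 = $20,046.
Sum of the years' digits = 3+2+1 = 6.
Year 1: $20,046 × 3/6 = $10,023. Book value $11,023.
Year 2: $20,046 × 2/6 = $6,682. Book value $4,341.

$6,682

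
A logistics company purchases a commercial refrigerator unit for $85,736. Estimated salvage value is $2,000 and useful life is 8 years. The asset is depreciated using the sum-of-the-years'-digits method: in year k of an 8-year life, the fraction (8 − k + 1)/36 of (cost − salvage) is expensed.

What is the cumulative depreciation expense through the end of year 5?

$69,780

Depreciable base = $85,736 − $2,000 = $83,736.
Sum of the years' digits = 8+7+6+5+4+3+2+1 = 36.
Year 1: $83,736 × 8/36 = $18,608. Book value $67,128.
Year 2: $83,736 × 7/36 = $16,282. Book value $50,846.
Year 3: $83,736 × 6/36 = $13,956. Book value $36,890.
Year 4: $83,736 × 5/36 = $11,630. Book value $25,260.
Year 5: $83,736 × 4/36 = $9,304. Book value $15,956.
Accumulated through year 5 = $85,736 − $15,956 = $69,780.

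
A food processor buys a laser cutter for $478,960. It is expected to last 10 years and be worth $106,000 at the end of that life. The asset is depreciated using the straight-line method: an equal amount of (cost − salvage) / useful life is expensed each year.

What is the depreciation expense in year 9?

Depreciable base = $478,960 − $106,000 = $372,960.
Annual expense = $372,960 / 10 = $37,296.

$37,296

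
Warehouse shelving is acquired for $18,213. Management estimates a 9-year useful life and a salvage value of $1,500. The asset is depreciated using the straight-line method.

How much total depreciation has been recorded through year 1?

$1,857

Depreciable base = $18,213 − $1,500 = $16,713.
Annual expense = $16,713 / 9 = $1,857.
End of year 1: book value $16,356.
Accumulated through year 1 = $18,213 − $16,356 = $1,857.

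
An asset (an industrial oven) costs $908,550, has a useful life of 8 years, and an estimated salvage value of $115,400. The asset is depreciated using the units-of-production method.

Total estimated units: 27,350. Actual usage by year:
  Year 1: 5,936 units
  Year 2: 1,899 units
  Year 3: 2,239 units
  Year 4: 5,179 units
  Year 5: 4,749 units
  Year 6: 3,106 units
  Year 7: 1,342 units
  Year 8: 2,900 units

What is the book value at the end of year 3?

$616,404

Depreciable base = $908,550 − $115,400 = $793,150.
Rate = $793,150 / 27,350 units = $29 per unit.
Year 1: 5,936 × $29 = $172,144. Book value $736,406.
Year 2: 1,899 × $29 = $55,071. Book value $681,335.
Year 3: 2,239 × $29 = $64,931. Book value $616,404.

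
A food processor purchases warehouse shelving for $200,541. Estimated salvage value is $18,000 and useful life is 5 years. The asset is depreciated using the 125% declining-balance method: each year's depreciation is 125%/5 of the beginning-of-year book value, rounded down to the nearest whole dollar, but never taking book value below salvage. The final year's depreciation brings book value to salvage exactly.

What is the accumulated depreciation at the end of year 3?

Depreciable base = $200,541 − $18,000 = $182,541.
Year 1: ⌊$200,541 × 125%/5⌋ = $50,135. Book value $150,406.
Year 2: ⌊$150,406 × 125%/5⌋ = $37,601. Book value $112,805.
Year 3: ⌊$112,805 × 125%/5⌋ = $28,201. Book value $84,604.
Accumulated through year 3 = $200,541 − $84,604 = $115,937.

$115,937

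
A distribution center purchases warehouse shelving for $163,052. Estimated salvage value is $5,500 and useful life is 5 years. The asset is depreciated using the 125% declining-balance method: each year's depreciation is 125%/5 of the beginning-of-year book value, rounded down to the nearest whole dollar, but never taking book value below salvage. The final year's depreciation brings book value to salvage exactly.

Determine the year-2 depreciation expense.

$30,572

Depreciable base = $163,052 − $5,500 = $157,552.
Year 1: ⌊$163,052 × 125%/5⌋ = $40,763. Book value $122,289.
Year 2: ⌊$122,289 × 125%/5⌋ = $30,572. Book value $91,717.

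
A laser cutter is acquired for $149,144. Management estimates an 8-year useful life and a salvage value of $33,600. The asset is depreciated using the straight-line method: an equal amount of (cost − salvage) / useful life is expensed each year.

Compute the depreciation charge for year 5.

$14,443

Depreciable base = $149,144 − $33,600 = $115,544.
Annual expense = $115,544 / 8 = $14,443.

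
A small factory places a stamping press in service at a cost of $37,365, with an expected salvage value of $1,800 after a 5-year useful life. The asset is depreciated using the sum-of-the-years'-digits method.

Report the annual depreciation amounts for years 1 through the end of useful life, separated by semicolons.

$11,855; $9,484; $7,113; $4,742; $2,371

Depreciable base = $37,365 − $1,800 = $35,565.
Sum of the years' digits = 5+4+3+2+1 = 15.
Year 1: $35,565 × 5/15 = $11,855. Book value $25,510.
Year 2: $35,565 × 4/15 = $9,484. Book value $16,026.
Year 3: $35,565 × 3/15 = $7,113. Book value $8,913.
Year 4: $35,565 × 2/15 = $4,742. Book value $4,171.
Year 5: $35,565 × 1/15 = $2,371. Book value $1,800.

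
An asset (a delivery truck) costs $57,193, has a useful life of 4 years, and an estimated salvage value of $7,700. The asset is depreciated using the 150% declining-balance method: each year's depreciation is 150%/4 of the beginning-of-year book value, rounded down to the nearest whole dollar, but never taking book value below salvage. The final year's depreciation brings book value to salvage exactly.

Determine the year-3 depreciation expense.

$8,378

Depreciable base = $57,193 − $7,700 = $49,493.
Year 1: ⌊$57,193 × 150%/4⌋ = $21,447. Book value $35,746.
Year 2: ⌊$35,746 × 150%/4⌋ = $13,404. Book value $22,342.
Year 3: ⌊$22,342 × 150%/4⌋ = $8,378. Book value $13,964.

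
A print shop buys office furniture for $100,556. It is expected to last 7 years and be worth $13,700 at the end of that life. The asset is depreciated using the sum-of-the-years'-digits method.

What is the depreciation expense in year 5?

$9,306

Depreciable base = $100,556 − $13,700 = $86,856.
Sum of the years' digits = 7+6+5+4+3+2+1 = 28.
Year 1: $86,856 × 7/28 = $21,714. Book value $78,842.
Year 2: $86,856 × 6/28 = $18,612. Book value $60,230.
Year 3: $86,856 × 5/28 = $15,510. Book value $44,720.
Year 4: $86,856 × 4/28 = $12,408. Book value $32,312.
Year 5: $86,856 × 3/28 = $9,306. Book value $23,006.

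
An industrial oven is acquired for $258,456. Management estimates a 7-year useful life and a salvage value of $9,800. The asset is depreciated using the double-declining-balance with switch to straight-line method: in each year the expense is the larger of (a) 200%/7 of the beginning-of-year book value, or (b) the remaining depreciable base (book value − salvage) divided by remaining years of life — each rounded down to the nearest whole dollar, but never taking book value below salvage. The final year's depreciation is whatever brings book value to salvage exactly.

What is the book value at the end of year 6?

$28,929

Depreciable base = $258,456 − $9,800 = $248,656.
Year 1: DB = ⌊$258,456 × 200%/7⌋ = $73,844; SL = ⌊$248,656/7⌋ = $35,522 → take DB $73,844. Book value $184,612.
Year 2: DB = ⌊$184,612 × 200%/7⌋ = $52,746; SL = ⌊$174,812/6⌋ = $29,135 → take DB $52,746. Book value $131,866.
Year 3: DB = ⌊$131,866 × 200%/7⌋ = $37,676; SL = ⌊$122,066/5⌋ = $24,413 → take DB $37,676. Book value $94,190.
Year 4: DB = ⌊$94,190 × 200%/7⌋ = $26,911; SL = ⌊$84,390/4⌋ = $21,097 → take DB $26,911. Book value $67,279.
Year 5: DB = ⌊$67,279 × 200%/7⌋ = $19,222; SL = ⌊$57,479/3⌋ = $19,159 → take DB $19,222. Book value $48,057.
Year 6: DB = ⌊$48,057 × 200%/7⌋ = $13,730; SL = ⌊$38,257/2⌋ = $19,128 → take SL $19,128. Book value $28,929.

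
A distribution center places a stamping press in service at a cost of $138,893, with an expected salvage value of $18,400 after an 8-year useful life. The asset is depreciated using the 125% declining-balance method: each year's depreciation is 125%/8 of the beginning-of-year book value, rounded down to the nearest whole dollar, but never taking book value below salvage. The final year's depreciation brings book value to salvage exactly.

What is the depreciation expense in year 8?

Depreciable base = $138,893 − $18,400 = $120,493.
Year 1: ⌊$138,893 × 125%/8⌋ = $21,702. Book value $117,191.
Year 2: ⌊$117,191 × 125%/8⌋ = $18,311. Book value $98,880.
Year 3: ⌊$98,880 × 125%/8⌋ = $15,450. Book value $83,430.
Year 4: ⌊$83,430 × 125%/8⌋ = $13,035. Book value $70,395.
Year 5: ⌊$70,395 × 125%/8⌋ = $10,999. Book value $59,396.
Year 6: ⌊$59,396 × 125%/8⌋ = $9,280. Book value $50,116.
Year 7: ⌊$50,116 × 125%/8⌋ = $7,830. Book value $42,286.
Year 8 (final): $42,286 − $18,400 = $23,886. Book value $18,400.

$23,886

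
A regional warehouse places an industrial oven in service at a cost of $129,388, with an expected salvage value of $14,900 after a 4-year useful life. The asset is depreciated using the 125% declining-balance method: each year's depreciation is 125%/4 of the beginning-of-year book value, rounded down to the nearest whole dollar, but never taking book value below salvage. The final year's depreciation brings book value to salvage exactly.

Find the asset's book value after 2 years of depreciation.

Depreciable base = $129,388 − $14,900 = $114,488.
Year 1: ⌊$129,388 × 125%/4⌋ = $40,433. Book value $88,955.
Year 2: ⌊$88,955 × 125%/4⌋ = $27,798. Book value $61,157.

$61,157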